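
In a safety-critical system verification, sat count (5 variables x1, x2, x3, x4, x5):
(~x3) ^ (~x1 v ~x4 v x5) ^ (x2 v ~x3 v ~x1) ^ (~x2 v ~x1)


CNF with 4 clauses over 5 vars (32 assignments).
An assignment satisfies CNF iff every clause has >=1 true literal.
Check each row (bits = x1,x2,x3,x4,x5; clause T/F shown):
  row 0 [00000]: clauses=TTTT -> 1
  row 1 [00001]: clauses=TTTT -> 1
  row 2 [00010]: clauses=TTTT -> 1
  row 3 [00011]: clauses=TTTT -> 1
  row 4 [00100]: clauses=FTTT -> 0
  row 5 [00101]: clauses=FTTT -> 0
  row 6 [00110]: clauses=FTTT -> 0
  row 7 [00111]: clauses=FTTT -> 0
  row 8 [01000]: clauses=TTTT -> 1
  row 9 [01001]: clauses=TTTT -> 1
  row 10 [01010]: clauses=TTTT -> 1
  row 11 [01011]: clauses=TTTT -> 1
  row 12 [01100]: clauses=FTTT -> 0
  row 13 [01101]: clauses=FTTT -> 0
  row 14 [01110]: clauses=FTTT -> 0
  row 15 [01111]: clauses=FTTT -> 0
  row 16 [10000]: clauses=TTTT -> 1
  row 17 [10001]: clauses=TTTT -> 1
  row 18 [10010]: clauses=TFTT -> 0
  row 19 [10011]: clauses=TTTT -> 1
  row 20 [10100]: clauses=FTFT -> 0
  row 21 [10101]: clauses=FTFT -> 0
  row 22 [10110]: clauses=FFFT -> 0
  row 23 [10111]: clauses=FTFT -> 0
  row 24 [11000]: clauses=TTTF -> 0
  row 25 [11001]: clauses=TTTF -> 0
  row 26 [11010]: clauses=TFTF -> 0
  row 27 [11011]: clauses=TTTF -> 0
  row 28 [11100]: clauses=FTTF -> 0
  row 29 [11101]: clauses=FTTF -> 0
  row 30 [11110]: clauses=FFTF -> 0
  row 31 [11111]: clauses=FTTF -> 0
Full result column, 8 rows per line (x1,x2 fixed per line; x3,x4,x5 runs 000..111 left to right):
  rows 0-7 [x1,x2=00]: 11110000  (ones: 4)
  rows 8-15 [x1,x2=01]: 11110000  (ones: 4)
  rows 16-23 [x1,x2=10]: 11010000  (ones: 3)
  rows 24-31 [x1,x2=11]: 00000000  (ones: 0)
Satisfying assignments = 4+4+3+0 = 11

11


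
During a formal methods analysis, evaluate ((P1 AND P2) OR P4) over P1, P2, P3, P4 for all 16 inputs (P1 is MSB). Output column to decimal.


Formula: ((P1 AND P2) OR P4) over P1, P2, P3, P4 (16 rows)
Evaluate each row (bits = P1,P2,P3,P4, MSB first):
  row 0 [0000]: ((0 AND 0) OR 0) -> 0
  row 1 [0001]: ((0 AND 0) OR 1) -> 1
  row 2 [0010]: ((0 AND 0) OR 0) -> 0
  row 3 [0011]: ((0 AND 0) OR 1) -> 1
  row 4 [0100]: ((0 AND 1) OR 0) -> 0
  row 5 [0101]: ((0 AND 1) OR 1) -> 1
  row 6 [0110]: ((0 AND 1) OR 0) -> 0
  row 7 [0111]: ((0 AND 1) OR 1) -> 1
  row 8 [1000]: ((1 AND 0) OR 0) -> 0
  row 9 [1001]: ((1 AND 0) OR 1) -> 1
  row 10 [1010]: ((1 AND 0) OR 0) -> 0
  row 11 [1011]: ((1 AND 0) OR 1) -> 1
  row 12 [1100]: ((1 AND 1) OR 0) -> 1
  row 13 [1101]: ((1 AND 1) OR 1) -> 1
  row 14 [1110]: ((1 AND 1) OR 0) -> 1
  row 15 [1111]: ((1 AND 1) OR 1) -> 1
Full result column, 4 rows per line (P1,P2 fixed per line; P3,P4 runs 00..11 left to right):
  rows 0-3 [P1,P2=00]: 0101  = hex 5
  rows 4-7 [P1,P2=01]: 0101  = hex 5
  rows 8-11 [P1,P2=10]: 0101  = hex 5
  rows 12-15 [P1,P2=11]: 1111  = hex F
Output column (row 0 .. row 15) = 0101010101011111
Output column grouped in 4s = 0101 0101 0101 1111 = 0x555F
Convert to decimal digit by digit (value = value*16 + digit):
  5 -> 5
  5*16 + 5 = 85
  85*16 + 5 = 1365
  1365*16 + 15 (F) = 21855
Decimal = 21855

21855


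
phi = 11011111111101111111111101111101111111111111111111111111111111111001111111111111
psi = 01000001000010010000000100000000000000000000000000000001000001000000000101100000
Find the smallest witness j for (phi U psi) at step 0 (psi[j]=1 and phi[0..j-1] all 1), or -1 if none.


(phi U psi) at 0: need smallest j with psi[j]=1 and phi[i]=1 for all i in [0,j).
Scan from step 0:
  step 0: phi=1, psi=0 -> continue
  step 1: psi=1 and phi held for [0,1) -> witness found
Witness step = 1

1


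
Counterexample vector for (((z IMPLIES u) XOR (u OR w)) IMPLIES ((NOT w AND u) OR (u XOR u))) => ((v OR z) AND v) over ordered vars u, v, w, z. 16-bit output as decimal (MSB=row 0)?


F1 = (((z IMPLIES u) XOR (u OR w)) IMPLIES ((NOT w AND u) OR (u XOR u)))
F2 = ((v OR z) AND v)
Counterexample to F1=>F2 is where F1=1 and F2=0.
Evaluate each row (bits = u,v,w,z, MSB first):
  row 0 [0000]: F1=0 F2=0 -> F1&~F2 -> 0
  row 1 [0001]: F1=1 F2=0 -> F1&~F2 -> 1
  row 2 [0010]: F1=1 F2=0 -> F1&~F2 -> 1
  row 3 [0011]: F1=0 F2=0 -> F1&~F2 -> 0
  row 4 [0100]: F1=0 F2=1 -> F1&~F2 -> 0
  row 5 [0101]: F1=1 F2=1 -> F1&~F2 -> 0
  row 6 [0110]: F1=1 F2=1 -> F1&~F2 -> 0
  row 7 [0111]: F1=0 F2=1 -> F1&~F2 -> 0
  row 8 [1000]: F1=1 F2=0 -> F1&~F2 -> 1
  row 9 [1001]: F1=1 F2=0 -> F1&~F2 -> 1
  row 10 [1010]: F1=1 F2=0 -> F1&~F2 -> 1
  row 11 [1011]: F1=1 F2=0 -> F1&~F2 -> 1
  row 12 [1100]: F1=1 F2=1 -> F1&~F2 -> 0
  row 13 [1101]: F1=1 F2=1 -> F1&~F2 -> 0
  row 14 [1110]: F1=1 F2=1 -> F1&~F2 -> 0
  row 15 [1111]: F1=1 F2=1 -> F1&~F2 -> 0
Full result column, 4 rows per line (u,v fixed per line; w,z runs 00..11 left to right):
  rows 0-3 [u,v=00]: 0110  = hex 6
  rows 4-7 [u,v=01]: 0000  = hex 0
  rows 8-11 [u,v=10]: 1111  = hex F
  rows 12-15 [u,v=11]: 0000  = hex 0
Counterexample vector (row 0 .. row 15) = 0110000011110000
Output column grouped in 4s = 0110 0000 1111 0000 = 0x60F0
Convert to decimal digit by digit (value = value*16 + digit):
  6 -> 6
  6*16 + 0 = 96
  96*16 + 15 (F) = 1551
  1551*16 + 0 = 24816
Decimal = 24816

24816


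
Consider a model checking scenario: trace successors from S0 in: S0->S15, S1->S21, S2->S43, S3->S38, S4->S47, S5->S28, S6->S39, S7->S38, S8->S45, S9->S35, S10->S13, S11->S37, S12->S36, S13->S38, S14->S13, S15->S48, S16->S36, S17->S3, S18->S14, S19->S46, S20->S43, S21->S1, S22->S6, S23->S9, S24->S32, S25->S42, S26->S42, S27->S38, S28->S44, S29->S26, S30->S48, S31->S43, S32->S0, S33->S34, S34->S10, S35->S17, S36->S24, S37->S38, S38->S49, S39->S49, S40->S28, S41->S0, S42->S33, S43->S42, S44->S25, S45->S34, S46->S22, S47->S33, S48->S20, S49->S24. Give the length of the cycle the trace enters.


Trace from S0 until a state repeats:
  S0 -> S15 -> S48 -> S20 -> S43 -> S42 -> S33 -> S34 -> S10 -> S13 -> S38 -> S49 -> S24 -> S32 -> S0
S0 first seen at step 0, revisited at step 14.
Cycle length = 14 - 0 = 14

14


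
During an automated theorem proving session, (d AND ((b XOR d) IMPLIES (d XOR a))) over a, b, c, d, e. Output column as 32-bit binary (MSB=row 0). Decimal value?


Formula: (d AND ((b XOR d) IMPLIES (d XOR a))) over a, b, c, d, e (32 rows)
Evaluate each row (bits = a,b,c,d,e, MSB first):
  row 0 [00000]: (0 AND ((0 XOR 0) IMPLIES (0 XOR 0))) -> 0
  row 1 [00001]: (0 AND ((0 XOR 0) IMPLIES (0 XOR 0))) -> 0
  row 2 [00010]: (1 AND ((0 XOR 1) IMPLIES (1 XOR 0))) -> 1
  row 3 [00011]: (1 AND ((0 XOR 1) IMPLIES (1 XOR 0))) -> 1
  row 4 [00100]: (0 AND ((0 XOR 0) IMPLIES (0 XOR 0))) -> 0
  row 5 [00101]: (0 AND ((0 XOR 0) IMPLIES (0 XOR 0))) -> 0
  row 6 [00110]: (1 AND ((0 XOR 1) IMPLIES (1 XOR 0))) -> 1
  row 7 [00111]: (1 AND ((0 XOR 1) IMPLIES (1 XOR 0))) -> 1
  row 8 [01000]: (0 AND ((1 XOR 0) IMPLIES (0 XOR 0))) -> 0
  row 9 [01001]: (0 AND ((1 XOR 0) IMPLIES (0 XOR 0))) -> 0
  row 10 [01010]: (1 AND ((1 XOR 1) IMPLIES (1 XOR 0))) -> 1
  row 11 [01011]: (1 AND ((1 XOR 1) IMPLIES (1 XOR 0))) -> 1
  row 12 [01100]: (0 AND ((1 XOR 0) IMPLIES (0 XOR 0))) -> 0
  row 13 [01101]: (0 AND ((1 XOR 0) IMPLIES (0 XOR 0))) -> 0
  row 14 [01110]: (1 AND ((1 XOR 1) IMPLIES (1 XOR 0))) -> 1
  row 15 [01111]: (1 AND ((1 XOR 1) IMPLIES (1 XOR 0))) -> 1
  row 16 [10000]: (0 AND ((0 XOR 0) IMPLIES (0 XOR 1))) -> 0
  row 17 [10001]: (0 AND ((0 XOR 0) IMPLIES (0 XOR 1))) -> 0
  row 18 [10010]: (1 AND ((0 XOR 1) IMPLIES (1 XOR 1))) -> 0
  row 19 [10011]: (1 AND ((0 XOR 1) IMPLIES (1 XOR 1))) -> 0
  row 20 [10100]: (0 AND ((0 XOR 0) IMPLIES (0 XOR 1))) -> 0
  row 21 [10101]: (0 AND ((0 XOR 0) IMPLIES (0 XOR 1))) -> 0
  row 22 [10110]: (1 AND ((0 XOR 1) IMPLIES (1 XOR 1))) -> 0
  row 23 [10111]: (1 AND ((0 XOR 1) IMPLIES (1 XOR 1))) -> 0
  row 24 [11000]: (0 AND ((1 XOR 0) IMPLIES (0 XOR 1))) -> 0
  row 25 [11001]: (0 AND ((1 XOR 0) IMPLIES (0 XOR 1))) -> 0
  row 26 [11010]: (1 AND ((1 XOR 1) IMPLIES (1 XOR 1))) -> 1
  row 27 [11011]: (1 AND ((1 XOR 1) IMPLIES (1 XOR 1))) -> 1
  row 28 [11100]: (0 AND ((1 XOR 0) IMPLIES (0 XOR 1))) -> 0
  row 29 [11101]: (0 AND ((1 XOR 0) IMPLIES (0 XOR 1))) -> 0
  row 30 [11110]: (1 AND ((1 XOR 1) IMPLIES (1 XOR 1))) -> 1
  row 31 [11111]: (1 AND ((1 XOR 1) IMPLIES (1 XOR 1))) -> 1
Full result column, 4 rows per line (a,b,c fixed per line; d,e runs 00..11 left to right):
  rows 0-3 [a,b,c=000]: 0011  = hex 3
  rows 4-7 [a,b,c=001]: 0011  = hex 3
  rows 8-11 [a,b,c=010]: 0011  = hex 3
  rows 12-15 [a,b,c=011]: 0011  = hex 3
  rows 16-19 [a,b,c=100]: 0000  = hex 0
  rows 20-23 [a,b,c=101]: 0000  = hex 0
  rows 24-27 [a,b,c=110]: 0011  = hex 3
  rows 28-31 [a,b,c=111]: 0011  = hex 3
Output column (row 0 .. row 31) = 00110011001100110000000000110011
Output column grouped in 4s = 0011 0011 0011 0011 0000 0000 0011 0011 = 0x33330033
Convert to decimal digit by digit (value = value*16 + digit):
  3 -> 3
  3*16 + 3 = 51
  51*16 + 3 = 819
  819*16 + 3 = 13107
  13107*16 + 0 = 209712
  209712*16 + 0 = 3355392
  3355392*16 + 3 = 53686275
  53686275*16 + 3 = 858980403
Decimal = 858980403

858980403


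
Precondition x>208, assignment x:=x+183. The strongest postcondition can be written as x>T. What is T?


Formula: sp(P, x:=E) = exists old_x. (x = E[old_x/x]) AND P[old_x/x] (old_x is the value of x before the assignment; eliminate old_x by solving x = E[old_x/x] for old_x)
Step 1: Precondition P: x>208, i.e. old_x > 208
Step 2: Assignment gives x = old_x + 183, so old_x = x - 183
Step 3: Substitute into P: x - 183 > 208
Step 4: Simplify: x > 208+183 = 391

391


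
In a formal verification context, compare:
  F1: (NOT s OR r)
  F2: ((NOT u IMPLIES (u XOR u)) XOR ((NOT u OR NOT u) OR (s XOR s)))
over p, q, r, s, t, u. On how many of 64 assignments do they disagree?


F1 = (NOT s OR r)
F2 = ((NOT u IMPLIES (u XOR u)) XOR ((NOT u OR NOT u) OR (s XOR s)))
Evaluate both on each of 64 rows (bits = p,q,r,s,t,u):
  row 0 [000000]: F1=1 F2=1 -> 0
  row 1 [000001]: F1=1 F2=1 -> 0
  row 2 [000010]: F1=1 F2=1 -> 0
  row 3 [000011]: F1=1 F2=1 -> 0
  row 4 [000100]: F1=0 F2=1 (differ) -> 1
  (every remaining row is evaluated the same way; all 64 results are listed next)
Full result column, 8 rows per line (p,q,r fixed per line; s,t,u runs 000..111 left to right):
  rows 0-7 [p,q,r=000]: 00001111  (ones: 4)
  rows 8-15 [p,q,r=001]: 00000000  (ones: 0)
  rows 16-23 [p,q,r=010]: 00001111  (ones: 4)
  rows 24-31 [p,q,r=011]: 00000000  (ones: 0)
  rows 32-39 [p,q,r=100]: 00001111  (ones: 4)
  rows 40-47 [p,q,r=101]: 00000000  (ones: 0)
  rows 48-55 [p,q,r=110]: 00001111  (ones: 4)
  rows 56-63 [p,q,r=111]: 00000000  (ones: 0)
Disagreements = 4+0+4+0+4+0+4+0 = 16

16


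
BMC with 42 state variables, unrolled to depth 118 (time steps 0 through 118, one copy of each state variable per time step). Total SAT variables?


BMC unrolls to depth k, creating one copy of each state var for steps 0..k.
Step count = 118 + 1 = 119 (steps 0 through 118)
Vars per step = 42
Total = 42 * 119 = 4998

4998


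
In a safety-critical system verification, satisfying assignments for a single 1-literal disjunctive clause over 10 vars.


Step 1: Total=2^10=1024
Step 2: Unsat when all 1 false: 2^9=512
Step 3: Sat=1024-512=512

512


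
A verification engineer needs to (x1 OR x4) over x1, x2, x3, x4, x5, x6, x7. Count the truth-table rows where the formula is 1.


Formula: (x1 OR x4) over 7 vars (128 rows)
Evaluate each row (x1, x2, x3, x4, x5, x6, x7 as bits, MSB first):
  row 0 [0000000]: (0 OR 0) -> 0
  row 1 [0000001]: (0 OR 0) -> 0
  row 2 [0000010]: (0 OR 0) -> 0
  row 3 [0000011]: (0 OR 0) -> 0
  row 4 [0000100]: (0 OR 0) -> 0
  (every remaining row is evaluated the same way; all 128 results are listed next)
Full result column, 8 rows per line (x1,x2,x3,x4 fixed per line; x5,x6,x7 runs 000..111 left to right):
  rows 0-7 [x1,x2,x3,x4=0000]: 00000000  (ones: 0)
  rows 8-15 [x1,x2,x3,x4=0001]: 11111111  (ones: 8)
  rows 16-23 [x1,x2,x3,x4=0010]: 00000000  (ones: 0)
  rows 24-31 [x1,x2,x3,x4=0011]: 11111111  (ones: 8)
  rows 32-39 [x1,x2,x3,x4=0100]: 00000000  (ones: 0)
  rows 40-47 [x1,x2,x3,x4=0101]: 11111111  (ones: 8)
  rows 48-55 [x1,x2,x3,x4=0110]: 00000000  (ones: 0)
  rows 56-63 [x1,x2,x3,x4=0111]: 11111111  (ones: 8)
  rows 64-71 [x1,x2,x3,x4=1000]: 11111111  (ones: 8)
  rows 72-79 [x1,x2,x3,x4=1001]: 11111111  (ones: 8)
  rows 80-87 [x1,x2,x3,x4=1010]: 11111111  (ones: 8)
  rows 88-95 [x1,x2,x3,x4=1011]: 11111111  (ones: 8)
  rows 96-103 [x1,x2,x3,x4=1100]: 11111111  (ones: 8)
  rows 104-111 [x1,x2,x3,x4=1101]: 11111111  (ones: 8)
  rows 112-119 [x1,x2,x3,x4=1110]: 11111111  (ones: 8)
  rows 120-127 [x1,x2,x3,x4=1111]: 11111111  (ones: 8)
Count of 1-rows = 0+8+0+8+0+8+0+8+8+8+8+8+8+8+8+8 = 96

96


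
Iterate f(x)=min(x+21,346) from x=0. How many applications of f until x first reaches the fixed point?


Step 1: x=0, cap=346, increment=21
Step 2: x grows by 21 each step until capped at 346; fixed point is x=346
Step 3: iterations = ceil(346/21) = 17

17


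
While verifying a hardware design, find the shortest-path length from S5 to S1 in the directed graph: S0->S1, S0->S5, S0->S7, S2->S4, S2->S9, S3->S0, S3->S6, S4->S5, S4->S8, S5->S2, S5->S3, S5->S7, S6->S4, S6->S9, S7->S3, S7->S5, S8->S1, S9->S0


BFS layer-by-layer from S5:
  dist 0: {S5}
  dist 1: {S2, S3, S7}
  dist 2: {S0, S4, S6, S9}
  dist 3: {S1, S8}
  -> S1 reached at distance 3
Shortest path length = 3

3


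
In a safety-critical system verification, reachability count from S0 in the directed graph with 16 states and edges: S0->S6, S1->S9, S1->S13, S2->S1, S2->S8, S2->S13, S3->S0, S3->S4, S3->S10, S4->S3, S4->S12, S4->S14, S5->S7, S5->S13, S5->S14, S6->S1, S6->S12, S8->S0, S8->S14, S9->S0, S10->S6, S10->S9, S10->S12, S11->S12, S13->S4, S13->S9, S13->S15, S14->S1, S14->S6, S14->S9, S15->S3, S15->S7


BFS from S0:
  layer 0: {S0}
  layer 1: {S6}
  layer 2: {S1, S12}
  layer 3: {S9, S13}
  layer 4: {S4, S15}
  layer 5: {S3, S7, S14}
  layer 6: {S10}
Reachable set: {S0, S1, S3, S4, S6, S7, S9, S10, S12, S13, S14, S15}
Count = 12

12


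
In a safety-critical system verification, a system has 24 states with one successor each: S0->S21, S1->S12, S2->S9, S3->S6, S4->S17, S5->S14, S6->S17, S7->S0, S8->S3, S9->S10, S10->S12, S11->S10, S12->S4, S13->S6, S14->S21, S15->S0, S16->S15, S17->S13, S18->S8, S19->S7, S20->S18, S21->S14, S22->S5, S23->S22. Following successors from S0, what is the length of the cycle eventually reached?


Trace from S0 until a state repeats:
  S0 -> S21 -> S14 -> S21
S21 first seen at step 1, revisited at step 3.
Cycle length = 3 - 1 = 2

2


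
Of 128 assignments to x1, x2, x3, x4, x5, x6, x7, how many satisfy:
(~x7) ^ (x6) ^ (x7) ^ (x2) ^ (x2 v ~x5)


CNF with 5 clauses over 7 vars (128 assignments).
An assignment satisfies CNF iff every clause has >=1 true literal.
Check each row (bits = x1,x2,x3,x4,x5,x6,x7; clause T/F shown):
  row 0 [0000000]: clauses=TFFFT -> 0
  row 1 [0000001]: clauses=FFTFT -> 0
  row 2 [0000010]: clauses=TTFFT -> 0
  row 3 [0000011]: clauses=FTTFT -> 0
  row 4 [0000100]: clauses=TFFFF -> 0
  (every remaining row is evaluated the same way; all 128 results are listed next)
Full result column, 8 rows per line (x1,x2,x3,x4 fixed per line; x5,x6,x7 runs 000..111 left to right):
  rows 0-7 [x1,x2,x3,x4=0000]: 00000000  (ones: 0)
  rows 8-15 [x1,x2,x3,x4=0001]: 00000000  (ones: 0)
  rows 16-23 [x1,x2,x3,x4=0010]: 00000000  (ones: 0)
  rows 24-31 [x1,x2,x3,x4=0011]: 00000000  (ones: 0)
  rows 32-39 [x1,x2,x3,x4=0100]: 00000000  (ones: 0)
  rows 40-47 [x1,x2,x3,x4=0101]: 00000000  (ones: 0)
  rows 48-55 [x1,x2,x3,x4=0110]: 00000000  (ones: 0)
  rows 56-63 [x1,x2,x3,x4=0111]: 00000000  (ones: 0)
  rows 64-71 [x1,x2,x3,x4=1000]: 00000000  (ones: 0)
  rows 72-79 [x1,x2,x3,x4=1001]: 00000000  (ones: 0)
  rows 80-87 [x1,x2,x3,x4=1010]: 00000000  (ones: 0)
  rows 88-95 [x1,x2,x3,x4=1011]: 00000000  (ones: 0)
  rows 96-103 [x1,x2,x3,x4=1100]: 00000000  (ones: 0)
  rows 104-111 [x1,x2,x3,x4=1101]: 00000000  (ones: 0)
  rows 112-119 [x1,x2,x3,x4=1110]: 00000000  (ones: 0)
  rows 120-127 [x1,x2,x3,x4=1111]: 00000000  (ones: 0)
Satisfying assignments = 0+0+0+0+0+0+0+0+0+0+0+0+0+0+0+0 = 0

0


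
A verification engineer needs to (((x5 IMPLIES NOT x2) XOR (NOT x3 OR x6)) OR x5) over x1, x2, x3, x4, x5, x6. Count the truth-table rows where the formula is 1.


Formula: (((x5 IMPLIES NOT x2) XOR (NOT x3 OR x6)) OR x5) over 6 vars (64 rows)
Evaluate each row (x1, x2, x3, x4, x5, x6 as bits, MSB first):
  row 0 [000000]: (((0 IMPLIES NOT 0) XOR (NOT 0 OR 0)) OR 0) -> 0
  row 1 [000001]: (((0 IMPLIES NOT 0) XOR (NOT 0 OR 1)) OR 0) -> 0
  row 2 [000010]: (((1 IMPLIES NOT 0) XOR (NOT 0 OR 0)) OR 1) -> 1
  row 3 [000011]: (((1 IMPLIES NOT 0) XOR (NOT 0 OR 1)) OR 1) -> 1
  row 4 [000100]: (((0 IMPLIES NOT 0) XOR (NOT 0 OR 0)) OR 0) -> 0
  (every remaining row is evaluated the same way; all 64 results are listed next)
Full result column, 8 rows per line (x1,x2,x3 fixed per line; x4,x5,x6 runs 000..111 left to right):
  rows 0-7 [x1,x2,x3=000]: 00110011  (ones: 4)
  rows 8-15 [x1,x2,x3=001]: 10111011  (ones: 6)
  rows 16-23 [x1,x2,x3=010]: 00110011  (ones: 4)
  rows 24-31 [x1,x2,x3=011]: 10111011  (ones: 6)
  rows 32-39 [x1,x2,x3=100]: 00110011  (ones: 4)
  rows 40-47 [x1,x2,x3=101]: 10111011  (ones: 6)
  rows 48-55 [x1,x2,x3=110]: 00110011  (ones: 4)
  rows 56-63 [x1,x2,x3=111]: 10111011  (ones: 6)
Count of 1-rows = 4+6+4+6+4+6+4+6 = 40

40


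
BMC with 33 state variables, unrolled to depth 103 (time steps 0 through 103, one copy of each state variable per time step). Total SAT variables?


BMC unrolls to depth k, creating one copy of each state var for steps 0..k.
Step count = 103 + 1 = 104 (steps 0 through 103)
Vars per step = 33
Total = 33 * 104 = 3432

3432


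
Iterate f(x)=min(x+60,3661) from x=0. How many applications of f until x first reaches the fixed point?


Step 1: x=0, cap=3661, increment=60
Step 2: x grows by 60 each step until capped at 3661; fixed point is x=3661
Step 3: iterations = ceil(3661/60) = 62

62


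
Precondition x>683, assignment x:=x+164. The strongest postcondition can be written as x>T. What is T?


Formula: sp(P, x:=E) = exists old_x. (x = E[old_x/x]) AND P[old_x/x] (old_x is the value of x before the assignment; eliminate old_x by solving x = E[old_x/x] for old_x)
Step 1: Precondition P: x>683, i.e. old_x > 683
Step 2: Assignment gives x = old_x + 164, so old_x = x - 164
Step 3: Substitute into P: x - 164 > 683
Step 4: Simplify: x > 683+164 = 847

847


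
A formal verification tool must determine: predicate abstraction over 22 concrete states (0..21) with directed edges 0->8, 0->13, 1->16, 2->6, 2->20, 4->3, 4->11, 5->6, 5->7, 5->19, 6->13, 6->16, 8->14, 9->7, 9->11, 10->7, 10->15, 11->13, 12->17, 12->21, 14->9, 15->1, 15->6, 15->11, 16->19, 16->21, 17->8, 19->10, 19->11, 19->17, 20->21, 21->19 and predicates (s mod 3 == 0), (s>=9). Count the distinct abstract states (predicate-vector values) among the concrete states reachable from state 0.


BFS from 0:
Concrete reachable: {0, 7, 8, 9, 11, 13, 14}
Abstract via predicates (s mod 3 == 0), (s>=9):
  (0,0) <- {7, 8}
  (0,1) <- {11, 13, 14}
  (1,0) <- {0}
  (1,1) <- {9}
Distinct abstract states = 4

4


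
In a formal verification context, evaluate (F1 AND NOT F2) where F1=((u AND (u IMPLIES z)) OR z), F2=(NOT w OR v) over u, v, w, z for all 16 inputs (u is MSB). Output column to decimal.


F1 = ((u AND (u IMPLIES z)) OR z)
F2 = (NOT w OR v)
Counterexample to F1=>F2 is where F1=1 and F2=0.
Evaluate each row (bits = u,v,w,z, MSB first):
  row 0 [0000]: F1=0 F2=1 -> F1&~F2 -> 0
  row 1 [0001]: F1=1 F2=1 -> F1&~F2 -> 0
  row 2 [0010]: F1=0 F2=0 -> F1&~F2 -> 0
  row 3 [0011]: F1=1 F2=0 -> F1&~F2 -> 1
  row 4 [0100]: F1=0 F2=1 -> F1&~F2 -> 0
  row 5 [0101]: F1=1 F2=1 -> F1&~F2 -> 0
  row 6 [0110]: F1=0 F2=1 -> F1&~F2 -> 0
  row 7 [0111]: F1=1 F2=1 -> F1&~F2 -> 0
  row 8 [1000]: F1=0 F2=1 -> F1&~F2 -> 0
  row 9 [1001]: F1=1 F2=1 -> F1&~F2 -> 0
  row 10 [1010]: F1=0 F2=0 -> F1&~F2 -> 0
  row 11 [1011]: F1=1 F2=0 -> F1&~F2 -> 1
  row 12 [1100]: F1=0 F2=1 -> F1&~F2 -> 0
  row 13 [1101]: F1=1 F2=1 -> F1&~F2 -> 0
  row 14 [1110]: F1=0 F2=1 -> F1&~F2 -> 0
  row 15 [1111]: F1=1 F2=1 -> F1&~F2 -> 0
Full result column, 4 rows per line (u,v fixed per line; w,z runs 00..11 left to right):
  rows 0-3 [u,v=00]: 0001  = hex 1
  rows 4-7 [u,v=01]: 0000  = hex 0
  rows 8-11 [u,v=10]: 0001  = hex 1
  rows 12-15 [u,v=11]: 0000  = hex 0
Counterexample vector (row 0 .. row 15) = 0001000000010000
Output column grouped in 4s = 0001 0000 0001 0000 = 0x1010
Convert to decimal digit by digit (value = value*16 + digit):
  1 -> 1
  1*16 + 0 = 16
  16*16 + 1 = 257
  257*16 + 0 = 4112
Decimal = 4112

4112


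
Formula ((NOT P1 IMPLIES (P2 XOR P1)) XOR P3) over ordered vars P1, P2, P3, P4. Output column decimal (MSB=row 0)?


Formula: ((NOT P1 IMPLIES (P2 XOR P1)) XOR P3) over P1, P2, P3, P4 (16 rows)
Evaluate each row (bits = P1,P2,P3,P4, MSB first):
  row 0 [0000]: ((NOT 0 IMPLIES (0 XOR 0)) XOR 0) -> 0
  row 1 [0001]: ((NOT 0 IMPLIES (0 XOR 0)) XOR 0) -> 0
  row 2 [0010]: ((NOT 0 IMPLIES (0 XOR 0)) XOR 1) -> 1
  row 3 [0011]: ((NOT 0 IMPLIES (0 XOR 0)) XOR 1) -> 1
  row 4 [0100]: ((NOT 0 IMPLIES (1 XOR 0)) XOR 0) -> 1
  row 5 [0101]: ((NOT 0 IMPLIES (1 XOR 0)) XOR 0) -> 1
  row 6 [0110]: ((NOT 0 IMPLIES (1 XOR 0)) XOR 1) -> 0
  row 7 [0111]: ((NOT 0 IMPLIES (1 XOR 0)) XOR 1) -> 0
  row 8 [1000]: ((NOT 1 IMPLIES (0 XOR 1)) XOR 0) -> 1
  row 9 [1001]: ((NOT 1 IMPLIES (0 XOR 1)) XOR 0) -> 1
  row 10 [1010]: ((NOT 1 IMPLIES (0 XOR 1)) XOR 1) -> 0
  row 11 [1011]: ((NOT 1 IMPLIES (0 XOR 1)) XOR 1) -> 0
  row 12 [1100]: ((NOT 1 IMPLIES (1 XOR 1)) XOR 0) -> 1
  row 13 [1101]: ((NOT 1 IMPLIES (1 XOR 1)) XOR 0) -> 1
  row 14 [1110]: ((NOT 1 IMPLIES (1 XOR 1)) XOR 1) -> 0
  row 15 [1111]: ((NOT 1 IMPLIES (1 XOR 1)) XOR 1) -> 0
Full result column, 4 rows per line (P1,P2 fixed per line; P3,P4 runs 00..11 left to right):
  rows 0-3 [P1,P2=00]: 0011  = hex 3
  rows 4-7 [P1,P2=01]: 1100  = hex C
  rows 8-11 [P1,P2=10]: 1100  = hex C
  rows 12-15 [P1,P2=11]: 1100  = hex C
Output column (row 0 .. row 15) = 0011110011001100
Output column grouped in 4s = 0011 1100 1100 1100 = 0x3CCC
Convert to decimal digit by digit (value = value*16 + digit):
  3 -> 3
  3*16 + 12 (C) = 60
  60*16 + 12 (C) = 972
  972*16 + 12 (C) = 15564
Decimal = 15564

15564


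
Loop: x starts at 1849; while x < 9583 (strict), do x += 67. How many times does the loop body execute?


Step 1: x goes from 1849 toward 9583 by 67; the body runs while x<9583, so iterations = ceil((bound-start)/step)
Step 2: Distance=7734
Step 3: ceil(7734/67)=116

116


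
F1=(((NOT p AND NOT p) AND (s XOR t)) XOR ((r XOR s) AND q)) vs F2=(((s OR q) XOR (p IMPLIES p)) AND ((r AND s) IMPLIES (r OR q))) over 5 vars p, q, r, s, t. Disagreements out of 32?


F1 = (((NOT p AND NOT p) AND (s XOR t)) XOR ((r XOR s) AND q))
F2 = (((s OR q) XOR (p IMPLIES p)) AND ((r AND s) IMPLIES (r OR q)))
Evaluate both on each of 32 rows (bits = p,q,r,s,t):
  row 0 [00000]: F1=0 F2=1 (differ) -> 1
  row 1 [00001]: F1=1 F2=1 -> 0
  row 2 [00010]: F1=1 F2=0 (differ) -> 1
  row 3 [00011]: F1=0 F2=0 -> 0
  row 4 [00100]: F1=0 F2=1 (differ) -> 1
  row 5 [00101]: F1=1 F2=1 -> 0
  row 6 [00110]: F1=1 F2=0 (differ) -> 1
  row 7 [00111]: F1=0 F2=0 -> 0
  row 8 [01000]: F1=0 F2=0 -> 0
  row 9 [01001]: F1=1 F2=0 (differ) -> 1
  row 10 [01010]: F1=0 F2=0 -> 0
  row 11 [01011]: F1=1 F2=0 (differ) -> 1
  row 12 [01100]: F1=1 F2=0 (differ) -> 1
  row 13 [01101]: F1=0 F2=0 -> 0
  row 14 [01110]: F1=1 F2=0 (differ) -> 1
  row 15 [01111]: F1=0 F2=0 -> 0
  row 16 [10000]: F1=0 F2=1 (differ) -> 1
  row 17 [10001]: F1=0 F2=1 (differ) -> 1
  row 18 [10010]: F1=0 F2=0 -> 0
  row 19 [10011]: F1=0 F2=0 -> 0
  row 20 [10100]: F1=0 F2=1 (differ) -> 1
  row 21 [10101]: F1=0 F2=1 (differ) -> 1
  row 22 [10110]: F1=0 F2=0 -> 0
  row 23 [10111]: F1=0 F2=0 -> 0
  row 24 [11000]: F1=0 F2=0 -> 0
  row 25 [11001]: F1=0 F2=0 -> 0
  row 26 [11010]: F1=1 F2=0 (differ) -> 1
  row 27 [11011]: F1=1 F2=0 (differ) -> 1
  row 28 [11100]: F1=1 F2=0 (differ) -> 1
  row 29 [11101]: F1=1 F2=0 (differ) -> 1
  row 30 [11110]: F1=0 F2=0 -> 0
  row 31 [11111]: F1=0 F2=0 -> 0
Full result column, 8 rows per line (p,q fixed per line; r,s,t runs 000..111 left to right):
  rows 0-7 [p,q=00]: 10101010  (ones: 4)
  rows 8-15 [p,q=01]: 01011010  (ones: 4)
  rows 16-23 [p,q=10]: 11001100  (ones: 4)
  rows 24-31 [p,q=11]: 00111100  (ones: 4)
Disagreements = 4+4+4+4 = 16

16


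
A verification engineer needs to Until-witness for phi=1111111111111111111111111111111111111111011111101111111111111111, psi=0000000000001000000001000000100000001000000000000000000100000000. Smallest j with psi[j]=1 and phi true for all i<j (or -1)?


(phi U psi) at 0: need smallest j with psi[j]=1 and phi[i]=1 for all i in [0,j).
Scan from step 0:
  step 0: phi=1, psi=0 -> continue
  step 1: phi=1, psi=0 -> continue
  step 2: phi=1, psi=0 -> continue
  step 3: phi=1, psi=0 -> continue
  step 12: psi=1 and phi held for [0,12) -> witness found
Witness step = 12

12


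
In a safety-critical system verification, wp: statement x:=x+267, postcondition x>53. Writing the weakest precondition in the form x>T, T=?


Formula: wp(x:=E, P) = P[E/x] (substitute E for x in postcondition)
Step 1: Postcondition: x>53
Step 2: Substitute x+267 for x: x+267>53
Step 3: Solve for x: x > 53-267 = -214

-214


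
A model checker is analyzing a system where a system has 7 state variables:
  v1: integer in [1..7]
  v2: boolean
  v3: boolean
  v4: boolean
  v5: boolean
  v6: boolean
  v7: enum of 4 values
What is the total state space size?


State space = product of domain sizes of all variables.
Domain sizes:
  v1 (integer in [1..7]): 7
  v2 (boolean): 2
  v3 (boolean): 2
  v4 (boolean): 2
  v5 (boolean): 2
  v6 (boolean): 2
  v7 (enum of 4 values): 4
Product = 7 * 2 * 2 * 2 * 2 * 2 * 4 = 896

896


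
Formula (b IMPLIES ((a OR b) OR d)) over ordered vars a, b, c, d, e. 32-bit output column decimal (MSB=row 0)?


Formula: (b IMPLIES ((a OR b) OR d)) over a, b, c, d, e (32 rows)
Evaluate each row (bits = a,b,c,d,e, MSB first):
  row 0 [00000]: (0 IMPLIES ((0 OR 0) OR 0)) -> 1
  row 1 [00001]: (0 IMPLIES ((0 OR 0) OR 0)) -> 1
  row 2 [00010]: (0 IMPLIES ((0 OR 0) OR 1)) -> 1
  row 3 [00011]: (0 IMPLIES ((0 OR 0) OR 1)) -> 1
  row 4 [00100]: (0 IMPLIES ((0 OR 0) OR 0)) -> 1
  row 5 [00101]: (0 IMPLIES ((0 OR 0) OR 0)) -> 1
  row 6 [00110]: (0 IMPLIES ((0 OR 0) OR 1)) -> 1
  row 7 [00111]: (0 IMPLIES ((0 OR 0) OR 1)) -> 1
  row 8 [01000]: (1 IMPLIES ((0 OR 1) OR 0)) -> 1
  row 9 [01001]: (1 IMPLIES ((0 OR 1) OR 0)) -> 1
  row 10 [01010]: (1 IMPLIES ((0 OR 1) OR 1)) -> 1
  row 11 [01011]: (1 IMPLIES ((0 OR 1) OR 1)) -> 1
  row 12 [01100]: (1 IMPLIES ((0 OR 1) OR 0)) -> 1
  row 13 [01101]: (1 IMPLIES ((0 OR 1) OR 0)) -> 1
  row 14 [01110]: (1 IMPLIES ((0 OR 1) OR 1)) -> 1
  row 15 [01111]: (1 IMPLIES ((0 OR 1) OR 1)) -> 1
  row 16 [10000]: (0 IMPLIES ((1 OR 0) OR 0)) -> 1
  row 17 [10001]: (0 IMPLIES ((1 OR 0) OR 0)) -> 1
  row 18 [10010]: (0 IMPLIES ((1 OR 0) OR 1)) -> 1
  row 19 [10011]: (0 IMPLIES ((1 OR 0) OR 1)) -> 1
  row 20 [10100]: (0 IMPLIES ((1 OR 0) OR 0)) -> 1
  row 21 [10101]: (0 IMPLIES ((1 OR 0) OR 0)) -> 1
  row 22 [10110]: (0 IMPLIES ((1 OR 0) OR 1)) -> 1
  row 23 [10111]: (0 IMPLIES ((1 OR 0) OR 1)) -> 1
  row 24 [11000]: (1 IMPLIES ((1 OR 1) OR 0)) -> 1
  row 25 [11001]: (1 IMPLIES ((1 OR 1) OR 0)) -> 1
  row 26 [11010]: (1 IMPLIES ((1 OR 1) OR 1)) -> 1
  row 27 [11011]: (1 IMPLIES ((1 OR 1) OR 1)) -> 1
  row 28 [11100]: (1 IMPLIES ((1 OR 1) OR 0)) -> 1
  row 29 [11101]: (1 IMPLIES ((1 OR 1) OR 0)) -> 1
  row 30 [11110]: (1 IMPLIES ((1 OR 1) OR 1)) -> 1
  row 31 [11111]: (1 IMPLIES ((1 OR 1) OR 1)) -> 1
Full result column, 4 rows per line (a,b,c fixed per line; d,e runs 00..11 left to right):
  rows 0-3 [a,b,c=000]: 1111  = hex F
  rows 4-7 [a,b,c=001]: 1111  = hex F
  rows 8-11 [a,b,c=010]: 1111  = hex F
  rows 12-15 [a,b,c=011]: 1111  = hex F
  rows 16-19 [a,b,c=100]: 1111  = hex F
  rows 20-23 [a,b,c=101]: 1111  = hex F
  rows 24-27 [a,b,c=110]: 1111  = hex F
  rows 28-31 [a,b,c=111]: 1111  = hex F
Output column (row 0 .. row 31) = 11111111111111111111111111111111
Output column grouped in 4s = 1111 1111 1111 1111 1111 1111 1111 1111 = 0xFFFFFFFF
Convert to decimal digit by digit (value = value*16 + digit):
  F -> 15
  15*16 + 15 (F) = 255
  255*16 + 15 (F) = 4095
  4095*16 + 15 (F) = 65535
  65535*16 + 15 (F) = 1048575
  1048575*16 + 15 (F) = 16777215
  16777215*16 + 15 (F) = 268435455
  268435455*16 + 15 (F) = 4294967295
Decimal = 4294967295

4294967295


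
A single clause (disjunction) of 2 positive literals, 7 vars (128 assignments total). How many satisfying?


Step 1: Total=2^7=128
Step 2: Unsat when all 2 false: 2^5=32
Step 3: Sat=128-32=96

96


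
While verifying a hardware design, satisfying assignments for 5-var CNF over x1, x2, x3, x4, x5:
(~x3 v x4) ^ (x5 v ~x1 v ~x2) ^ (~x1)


CNF with 3 clauses over 5 vars (32 assignments).
An assignment satisfies CNF iff every clause has >=1 true literal.
Check each row (bits = x1,x2,x3,x4,x5; clause T/F shown):
  row 0 [00000]: clauses=TTT -> 1
  row 1 [00001]: clauses=TTT -> 1
  row 2 [00010]: clauses=TTT -> 1
  row 3 [00011]: clauses=TTT -> 1
  row 4 [00100]: clauses=FTT -> 0
  row 5 [00101]: clauses=FTT -> 0
  row 6 [00110]: clauses=TTT -> 1
  row 7 [00111]: clauses=TTT -> 1
  row 8 [01000]: clauses=TTT -> 1
  row 9 [01001]: clauses=TTT -> 1
  row 10 [01010]: clauses=TTT -> 1
  row 11 [01011]: clauses=TTT -> 1
  row 12 [01100]: clauses=FTT -> 0
  row 13 [01101]: clauses=FTT -> 0
  row 14 [01110]: clauses=TTT -> 1
  row 15 [01111]: clauses=TTT -> 1
  row 16 [10000]: clauses=TTF -> 0
  row 17 [10001]: clauses=TTF -> 0
  row 18 [10010]: clauses=TTF -> 0
  row 19 [10011]: clauses=TTF -> 0
  row 20 [10100]: clauses=FTF -> 0
  row 21 [10101]: clauses=FTF -> 0
  row 22 [10110]: clauses=TTF -> 0
  row 23 [10111]: clauses=TTF -> 0
  row 24 [11000]: clauses=TFF -> 0
  row 25 [11001]: clauses=TTF -> 0
  row 26 [11010]: clauses=TFF -> 0
  row 27 [11011]: clauses=TTF -> 0
  row 28 [11100]: clauses=FFF -> 0
  row 29 [11101]: clauses=FTF -> 0
  row 30 [11110]: clauses=TFF -> 0
  row 31 [11111]: clauses=TTF -> 0
Full result column, 8 rows per line (x1,x2 fixed per line; x3,x4,x5 runs 000..111 left to right):
  rows 0-7 [x1,x2=00]: 11110011  (ones: 6)
  rows 8-15 [x1,x2=01]: 11110011  (ones: 6)
  rows 16-23 [x1,x2=10]: 00000000  (ones: 0)
  rows 24-31 [x1,x2=11]: 00000000  (ones: 0)
Satisfying assignments = 6+6+0+0 = 12

12


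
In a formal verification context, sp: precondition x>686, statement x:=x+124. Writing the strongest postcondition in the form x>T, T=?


Formula: sp(P, x:=E) = exists old_x. (x = E[old_x/x]) AND P[old_x/x] (old_x is the value of x before the assignment; eliminate old_x by solving x = E[old_x/x] for old_x)
Step 1: Precondition P: x>686, i.e. old_x > 686
Step 2: Assignment gives x = old_x + 124, so old_x = x - 124
Step 3: Substitute into P: x - 124 > 686
Step 4: Simplify: x > 686+124 = 810

810


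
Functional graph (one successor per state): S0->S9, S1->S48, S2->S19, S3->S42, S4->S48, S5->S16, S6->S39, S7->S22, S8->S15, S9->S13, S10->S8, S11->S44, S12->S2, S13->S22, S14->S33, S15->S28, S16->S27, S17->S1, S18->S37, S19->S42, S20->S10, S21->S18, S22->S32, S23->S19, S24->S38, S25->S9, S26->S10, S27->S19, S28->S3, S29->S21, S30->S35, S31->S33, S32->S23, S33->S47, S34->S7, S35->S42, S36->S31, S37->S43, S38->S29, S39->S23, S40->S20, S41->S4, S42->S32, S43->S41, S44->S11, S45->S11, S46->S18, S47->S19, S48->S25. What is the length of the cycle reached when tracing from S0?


Trace from S0 until a state repeats:
  S0 -> S9 -> S13 -> S22 -> S32 -> S23 -> S19 -> S42 -> S32
S32 first seen at step 4, revisited at step 8.
Cycle length = 8 - 4 = 4

4


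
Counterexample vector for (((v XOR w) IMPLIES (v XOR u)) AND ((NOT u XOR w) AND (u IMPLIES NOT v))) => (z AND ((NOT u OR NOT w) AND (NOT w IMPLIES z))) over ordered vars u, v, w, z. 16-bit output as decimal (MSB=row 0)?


F1 = (((v XOR w) IMPLIES (v XOR u)) AND ((NOT u XOR w) AND (u IMPLIES NOT v)))
F2 = (z AND ((NOT u OR NOT w) AND (NOT w IMPLIES z)))
Counterexample to F1=>F2 is where F1=1 and F2=0.
Evaluate each row (bits = u,v,w,z, MSB first):
  row 0 [0000]: F1=1 F2=0 -> F1&~F2 -> 1
  row 1 [0001]: F1=1 F2=1 -> F1&~F2 -> 0
  row 2 [0010]: F1=0 F2=0 -> F1&~F2 -> 0
  row 3 [0011]: F1=0 F2=1 -> F1&~F2 -> 0
  row 4 [0100]: F1=1 F2=0 -> F1&~F2 -> 1
  row 5 [0101]: F1=1 F2=1 -> F1&~F2 -> 0
  row 6 [0110]: F1=0 F2=0 -> F1&~F2 -> 0
  row 7 [0111]: F1=0 F2=1 -> F1&~F2 -> 0
  row 8 [1000]: F1=0 F2=0 -> F1&~F2 -> 0
  row 9 [1001]: F1=0 F2=1 -> F1&~F2 -> 0
  row 10 [1010]: F1=1 F2=0 -> F1&~F2 -> 1
  row 11 [1011]: F1=1 F2=0 -> F1&~F2 -> 1
  row 12 [1100]: F1=0 F2=0 -> F1&~F2 -> 0
  row 13 [1101]: F1=0 F2=1 -> F1&~F2 -> 0
  row 14 [1110]: F1=0 F2=0 -> F1&~F2 -> 0
  row 15 [1111]: F1=0 F2=0 -> F1&~F2 -> 0
Full result column, 4 rows per line (u,v fixed per line; w,z runs 00..11 left to right):
  rows 0-3 [u,v=00]: 1000  = hex 8
  rows 4-7 [u,v=01]: 1000  = hex 8
  rows 8-11 [u,v=10]: 0011  = hex 3
  rows 12-15 [u,v=11]: 0000  = hex 0
Counterexample vector (row 0 .. row 15) = 1000100000110000
Output column grouped in 4s = 1000 1000 0011 0000 = 0x8830
Convert to decimal digit by digit (value = value*16 + digit):
  8 -> 8
  8*16 + 8 = 136
  136*16 + 3 = 2179
  2179*16 + 0 = 34864
Decimal = 34864

34864


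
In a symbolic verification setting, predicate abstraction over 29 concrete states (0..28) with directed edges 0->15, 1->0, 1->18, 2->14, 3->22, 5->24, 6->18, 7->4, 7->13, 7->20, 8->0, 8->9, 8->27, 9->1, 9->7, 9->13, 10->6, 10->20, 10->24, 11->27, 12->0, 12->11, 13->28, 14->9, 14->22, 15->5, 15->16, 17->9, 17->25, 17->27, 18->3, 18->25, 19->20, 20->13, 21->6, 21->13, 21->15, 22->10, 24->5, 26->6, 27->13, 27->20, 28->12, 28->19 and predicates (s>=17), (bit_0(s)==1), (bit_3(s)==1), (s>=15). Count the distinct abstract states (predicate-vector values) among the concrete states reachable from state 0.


BFS from 0:
Concrete reachable: {0, 5, 15, 16, 24}
Abstract via predicates (s>=17), (bit_0(s)==1), (bit_3(s)==1), (s>=15):
  (0,0,0,0) <- {0}
  (0,0,0,1) <- {16}
  (0,1,0,0) <- {5}
  (0,1,1,1) <- {15}
  (1,0,1,1) <- {24}
Distinct abstract states = 5

5


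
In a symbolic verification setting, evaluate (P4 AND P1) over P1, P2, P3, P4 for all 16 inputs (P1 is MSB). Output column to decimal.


Formula: (P4 AND P1) over P1, P2, P3, P4 (16 rows)
Evaluate each row (bits = P1,P2,P3,P4, MSB first):
  row 0 [0000]: (0 AND 0) -> 0
  row 1 [0001]: (1 AND 0) -> 0
  row 2 [0010]: (0 AND 0) -> 0
  row 3 [0011]: (1 AND 0) -> 0
  row 4 [0100]: (0 AND 0) -> 0
  row 5 [0101]: (1 AND 0) -> 0
  row 6 [0110]: (0 AND 0) -> 0
  row 7 [0111]: (1 AND 0) -> 0
  row 8 [1000]: (0 AND 1) -> 0
  row 9 [1001]: (1 AND 1) -> 1
  row 10 [1010]: (0 AND 1) -> 0
  row 11 [1011]: (1 AND 1) -> 1
  row 12 [1100]: (0 AND 1) -> 0
  row 13 [1101]: (1 AND 1) -> 1
  row 14 [1110]: (0 AND 1) -> 0
  row 15 [1111]: (1 AND 1) -> 1
Full result column, 4 rows per line (P1,P2 fixed per line; P3,P4 runs 00..11 left to right):
  rows 0-3 [P1,P2=00]: 0000  = hex 0
  rows 4-7 [P1,P2=01]: 0000  = hex 0
  rows 8-11 [P1,P2=10]: 0101  = hex 5
  rows 12-15 [P1,P2=11]: 0101  = hex 5
Output column (row 0 .. row 15) = 0000000001010101
Output column grouped in 4s = 0000 0000 0101 0101 = 0x0055
Convert to decimal digit by digit (value = value*16 + digit):
  0 -> 0
  0*16 + 0 = 0
  0*16 + 5 = 5
  5*16 + 5 = 85
Decimal = 85

85


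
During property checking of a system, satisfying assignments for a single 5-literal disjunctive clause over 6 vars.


Step 1: Total=2^6=64
Step 2: Unsat when all 5 false: 2^1=2
Step 3: Sat=64-2=62

62


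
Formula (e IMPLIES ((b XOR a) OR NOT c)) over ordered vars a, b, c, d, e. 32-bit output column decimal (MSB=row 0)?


Formula: (e IMPLIES ((b XOR a) OR NOT c)) over a, b, c, d, e (32 rows)
Evaluate each row (bits = a,b,c,d,e, MSB first):
  row 0 [00000]: (0 IMPLIES ((0 XOR 0) OR NOT 0)) -> 1
  row 1 [00001]: (1 IMPLIES ((0 XOR 0) OR NOT 0)) -> 1
  row 2 [00010]: (0 IMPLIES ((0 XOR 0) OR NOT 0)) -> 1
  row 3 [00011]: (1 IMPLIES ((0 XOR 0) OR NOT 0)) -> 1
  row 4 [00100]: (0 IMPLIES ((0 XOR 0) OR NOT 1)) -> 1
  row 5 [00101]: (1 IMPLIES ((0 XOR 0) OR NOT 1)) -> 0
  row 6 [00110]: (0 IMPLIES ((0 XOR 0) OR NOT 1)) -> 1
  row 7 [00111]: (1 IMPLIES ((0 XOR 0) OR NOT 1)) -> 0
  row 8 [01000]: (0 IMPLIES ((1 XOR 0) OR NOT 0)) -> 1
  row 9 [01001]: (1 IMPLIES ((1 XOR 0) OR NOT 0)) -> 1
  row 10 [01010]: (0 IMPLIES ((1 XOR 0) OR NOT 0)) -> 1
  row 11 [01011]: (1 IMPLIES ((1 XOR 0) OR NOT 0)) -> 1
  row 12 [01100]: (0 IMPLIES ((1 XOR 0) OR NOT 1)) -> 1
  row 13 [01101]: (1 IMPLIES ((1 XOR 0) OR NOT 1)) -> 1
  row 14 [01110]: (0 IMPLIES ((1 XOR 0) OR NOT 1)) -> 1
  row 15 [01111]: (1 IMPLIES ((1 XOR 0) OR NOT 1)) -> 1
  row 16 [10000]: (0 IMPLIES ((0 XOR 1) OR NOT 0)) -> 1
  row 17 [10001]: (1 IMPLIES ((0 XOR 1) OR NOT 0)) -> 1
  row 18 [10010]: (0 IMPLIES ((0 XOR 1) OR NOT 0)) -> 1
  row 19 [10011]: (1 IMPLIES ((0 XOR 1) OR NOT 0)) -> 1
  row 20 [10100]: (0 IMPLIES ((0 XOR 1) OR NOT 1)) -> 1
  row 21 [10101]: (1 IMPLIES ((0 XOR 1) OR NOT 1)) -> 1
  row 22 [10110]: (0 IMPLIES ((0 XOR 1) OR NOT 1)) -> 1
  row 23 [10111]: (1 IMPLIES ((0 XOR 1) OR NOT 1)) -> 1
  row 24 [11000]: (0 IMPLIES ((1 XOR 1) OR NOT 0)) -> 1
  row 25 [11001]: (1 IMPLIES ((1 XOR 1) OR NOT 0)) -> 1
  row 26 [11010]: (0 IMPLIES ((1 XOR 1) OR NOT 0)) -> 1
  row 27 [11011]: (1 IMPLIES ((1 XOR 1) OR NOT 0)) -> 1
  row 28 [11100]: (0 IMPLIES ((1 XOR 1) OR NOT 1)) -> 1
  row 29 [11101]: (1 IMPLIES ((1 XOR 1) OR NOT 1)) -> 0
  row 30 [11110]: (0 IMPLIES ((1 XOR 1) OR NOT 1)) -> 1
  row 31 [11111]: (1 IMPLIES ((1 XOR 1) OR NOT 1)) -> 0
Full result column, 4 rows per line (a,b,c fixed per line; d,e runs 00..11 left to right):
  rows 0-3 [a,b,c=000]: 1111  = hex F
  rows 4-7 [a,b,c=001]: 1010  = hex A
  rows 8-11 [a,b,c=010]: 1111  = hex F
  rows 12-15 [a,b,c=011]: 1111  = hex F
  rows 16-19 [a,b,c=100]: 1111  = hex F
  rows 20-23 [a,b,c=101]: 1111  = hex F
  rows 24-27 [a,b,c=110]: 1111  = hex F
  rows 28-31 [a,b,c=111]: 1010  = hex A
Output column (row 0 .. row 31) = 11111010111111111111111111111010
Output column grouped in 4s = 1111 1010 1111 1111 1111 1111 1111 1010 = 0xFAFFFFFA
Convert to decimal digit by digit (value = value*16 + digit):
  F -> 15
  15*16 + 10 (A) = 250
  250*16 + 15 (F) = 4015
  4015*16 + 15 (F) = 64255
  64255*16 + 15 (F) = 1028095
  1028095*16 + 15 (F) = 16449535
  16449535*16 + 15 (F) = 263192575
  263192575*16 + 10 (A) = 4211081210
Decimal = 4211081210

4211081210


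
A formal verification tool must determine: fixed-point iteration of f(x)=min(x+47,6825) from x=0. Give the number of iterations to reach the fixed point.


Step 1: x=0, cap=6825, increment=47
Step 2: x grows by 47 each step until capped at 6825; fixed point is x=6825
Step 3: iterations = ceil(6825/47) = 146

146


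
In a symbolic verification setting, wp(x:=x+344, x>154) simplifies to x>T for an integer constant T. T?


Formula: wp(x:=E, P) = P[E/x] (substitute E for x in postcondition)
Step 1: Postcondition: x>154
Step 2: Substitute x+344 for x: x+344>154
Step 3: Solve for x: x > 154-344 = -190

-190


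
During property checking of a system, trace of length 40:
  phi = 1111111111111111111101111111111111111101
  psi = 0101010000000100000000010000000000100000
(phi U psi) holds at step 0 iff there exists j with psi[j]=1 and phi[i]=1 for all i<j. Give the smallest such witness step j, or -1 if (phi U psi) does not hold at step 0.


(phi U psi) at 0: need smallest j with psi[j]=1 and phi[i]=1 for all i in [0,j).
Scan from step 0:
  step 0: phi=1, psi=0 -> continue
  step 1: psi=1 and phi held for [0,1) -> witness found
Witness step = 1

1


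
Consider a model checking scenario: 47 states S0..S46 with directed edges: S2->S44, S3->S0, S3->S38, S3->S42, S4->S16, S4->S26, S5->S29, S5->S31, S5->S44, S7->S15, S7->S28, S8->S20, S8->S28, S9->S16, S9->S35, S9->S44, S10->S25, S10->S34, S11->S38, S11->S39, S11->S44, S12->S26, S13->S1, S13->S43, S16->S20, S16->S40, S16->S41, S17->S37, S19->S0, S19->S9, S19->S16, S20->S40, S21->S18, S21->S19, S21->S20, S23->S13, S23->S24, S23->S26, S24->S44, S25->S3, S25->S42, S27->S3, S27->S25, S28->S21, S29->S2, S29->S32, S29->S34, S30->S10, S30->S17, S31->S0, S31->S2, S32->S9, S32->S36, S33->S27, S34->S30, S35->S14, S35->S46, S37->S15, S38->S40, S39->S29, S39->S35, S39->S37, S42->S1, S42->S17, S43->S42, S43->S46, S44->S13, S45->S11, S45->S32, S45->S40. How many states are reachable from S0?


BFS from S0:
  layer 0: {S0}
Reachable set: {S0}
Count = 1

1
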